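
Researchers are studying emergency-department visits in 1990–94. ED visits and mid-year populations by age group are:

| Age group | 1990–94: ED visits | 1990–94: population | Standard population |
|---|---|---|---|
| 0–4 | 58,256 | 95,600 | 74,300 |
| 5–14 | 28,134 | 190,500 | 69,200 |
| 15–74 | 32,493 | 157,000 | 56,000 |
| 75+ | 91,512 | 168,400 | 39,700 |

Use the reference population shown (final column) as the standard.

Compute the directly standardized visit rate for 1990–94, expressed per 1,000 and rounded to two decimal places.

Age-specific rates per 1,000 for 1990–94: 609.372, 147.685, 206.962, 543.420.
Standard total = 239,200; weights = 0.3106, 0.2893, 0.2341, 0.1660.
Standardized rate: 0.3106×609.372 + 0.2893×147.685 + 0.2341×206.962 + 0.1660×543.420 = 370.6514 per 1,000.

370.65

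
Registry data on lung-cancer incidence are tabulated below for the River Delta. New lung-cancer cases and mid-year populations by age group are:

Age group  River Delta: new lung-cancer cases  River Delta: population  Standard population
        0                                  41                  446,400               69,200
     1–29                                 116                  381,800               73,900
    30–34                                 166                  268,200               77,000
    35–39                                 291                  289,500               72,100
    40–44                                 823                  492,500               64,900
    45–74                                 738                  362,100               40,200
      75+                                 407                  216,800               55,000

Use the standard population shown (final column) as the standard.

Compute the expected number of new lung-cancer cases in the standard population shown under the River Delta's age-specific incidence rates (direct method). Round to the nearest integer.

443

Age-specific rates per 100,000 for the River Delta: 9.18, 30.38, 61.89, 100.52, 167.11, 203.81, 187.73.
Expected new lung-cancer cases = Σ (standard pop × age-specific rate ÷ 100,000)
= 69,200×9.18/100,000 + 73,900×30.38/100,000 + 77,000×61.89/100,000 + 72,100×100.52/100,000 + 64,900×167.11/100,000 + 40,200×203.81/100,000 + 55,000×187.73/100,000
= 6.36 + 22.45 + 47.66 + 72.47 + 108.45 + 81.93 + 103.25 = 442.58.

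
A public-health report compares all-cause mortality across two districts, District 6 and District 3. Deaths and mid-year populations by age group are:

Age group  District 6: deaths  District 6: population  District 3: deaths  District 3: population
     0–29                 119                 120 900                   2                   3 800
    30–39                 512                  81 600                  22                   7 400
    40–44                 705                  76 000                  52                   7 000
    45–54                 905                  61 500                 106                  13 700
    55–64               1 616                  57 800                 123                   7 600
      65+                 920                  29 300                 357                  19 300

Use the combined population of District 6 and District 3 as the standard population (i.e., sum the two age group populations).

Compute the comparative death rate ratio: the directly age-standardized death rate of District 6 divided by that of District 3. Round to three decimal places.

1.696

Age-specific rates per 1 000 for District 6: 0.984, 6.275, 9.276, 14.715, 27.958, 31.399.
For District 3: 0.526, 2.973, 7.429, 7.737, 16.184, 18.497.
Combined standard total = 485 900; weights = 0.2566, 0.1832, 0.1708, 0.1548, 0.1346, 0.1000.
District 6: 0.2566×0.984 + 0.1832×6.275 + 0.1708×9.276 + 0.1548×14.715 + 0.1346×27.958 + 0.1000×31.399 = 12.1675 per 1 000.
District 3: 0.2566×0.526 + 0.1832×2.973 + 0.1708×7.429 + 0.1548×7.737 + 0.1346×16.184 + 0.1000×18.497 = 7.1744 per 1 000.
Ratio = 12.1675 ÷ 7.1744 = 1.69596.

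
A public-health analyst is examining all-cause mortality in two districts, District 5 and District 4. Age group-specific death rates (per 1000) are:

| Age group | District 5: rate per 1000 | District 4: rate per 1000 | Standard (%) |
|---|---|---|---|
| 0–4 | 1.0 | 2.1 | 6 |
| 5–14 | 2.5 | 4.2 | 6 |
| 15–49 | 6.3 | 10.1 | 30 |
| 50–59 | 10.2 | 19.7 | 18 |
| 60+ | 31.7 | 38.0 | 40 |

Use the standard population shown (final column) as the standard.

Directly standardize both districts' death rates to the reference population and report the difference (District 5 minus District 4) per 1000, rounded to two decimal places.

Standard weights: 0.06, 0.06, 0.30, 0.18, 0.40.
District 5: 0.0600×1.0 + 0.0600×2.5 + 0.3000×6.3 + 0.1800×10.2 + 0.4000×31.7 = 16.6160 per 1000.
District 4: 0.0600×2.1 + 0.0600×4.2 + 0.3000×10.1 + 0.1800×19.7 + 0.4000×38.0 = 22.1540 per 1000.
Difference = 16.6160 − 22.1540 = -5.5380.

-5.54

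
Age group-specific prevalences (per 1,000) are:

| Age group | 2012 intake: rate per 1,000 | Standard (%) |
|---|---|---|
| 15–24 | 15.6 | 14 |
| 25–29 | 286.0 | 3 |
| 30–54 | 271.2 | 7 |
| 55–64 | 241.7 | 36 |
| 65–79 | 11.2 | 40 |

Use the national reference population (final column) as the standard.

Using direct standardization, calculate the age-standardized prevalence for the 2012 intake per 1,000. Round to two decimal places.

121.24

Standard weights: 0.14, 0.03, 0.07, 0.36, 0.40.
Standardized rate: 0.1400×15.6 + 0.0300×286.0 + 0.0700×271.2 + 0.3600×241.7 + 0.4000×11.2 = 121.2400 per 1,000.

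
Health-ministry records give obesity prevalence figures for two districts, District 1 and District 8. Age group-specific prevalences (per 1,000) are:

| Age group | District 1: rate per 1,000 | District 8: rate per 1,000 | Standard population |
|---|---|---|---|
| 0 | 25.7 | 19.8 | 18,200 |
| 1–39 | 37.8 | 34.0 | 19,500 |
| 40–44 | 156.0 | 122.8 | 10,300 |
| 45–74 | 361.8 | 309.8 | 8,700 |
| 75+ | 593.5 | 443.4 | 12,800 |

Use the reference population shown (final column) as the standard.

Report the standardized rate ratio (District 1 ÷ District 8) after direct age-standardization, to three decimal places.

1.272

Standard total = 69,500; weights = 0.2619, 0.2806, 0.1482, 0.1252, 0.1842.
District 1: 0.2619×25.7 + 0.2806×37.8 + 0.1482×156.0 + 0.1252×361.8 + 0.1842×593.5 = 195.0518 per 1,000.
District 8: 0.2619×19.8 + 0.2806×34.0 + 0.1482×122.8 + 0.1252×309.8 + 0.1842×443.4 = 153.3666 per 1,000.
Ratio = 195.0518 ÷ 153.3666 = 1.27180.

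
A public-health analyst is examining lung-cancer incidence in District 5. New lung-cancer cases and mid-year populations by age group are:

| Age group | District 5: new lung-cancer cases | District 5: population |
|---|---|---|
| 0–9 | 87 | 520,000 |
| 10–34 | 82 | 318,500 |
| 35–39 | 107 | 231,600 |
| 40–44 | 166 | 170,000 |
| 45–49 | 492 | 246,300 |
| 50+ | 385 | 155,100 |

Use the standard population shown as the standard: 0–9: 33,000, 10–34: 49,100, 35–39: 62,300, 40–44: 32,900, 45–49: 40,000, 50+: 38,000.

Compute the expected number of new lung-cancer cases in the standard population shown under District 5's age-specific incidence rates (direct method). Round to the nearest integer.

Age-specific rates per 100,000 for District 5: 16.73, 25.75, 46.20, 97.65, 199.76, 248.23.
Expected new lung-cancer cases = Σ (standard pop × age-specific rate ÷ 100,000)
= 33,000×16.73/100,000 + 49,100×25.75/100,000 + 62,300×46.20/100,000 + 32,900×97.65/100,000 + 40,000×199.76/100,000 + 38,000×248.23/100,000
= 5.52 + 12.64 + 28.78 + 32.13 + 79.90 + 94.33 = 253.30.

253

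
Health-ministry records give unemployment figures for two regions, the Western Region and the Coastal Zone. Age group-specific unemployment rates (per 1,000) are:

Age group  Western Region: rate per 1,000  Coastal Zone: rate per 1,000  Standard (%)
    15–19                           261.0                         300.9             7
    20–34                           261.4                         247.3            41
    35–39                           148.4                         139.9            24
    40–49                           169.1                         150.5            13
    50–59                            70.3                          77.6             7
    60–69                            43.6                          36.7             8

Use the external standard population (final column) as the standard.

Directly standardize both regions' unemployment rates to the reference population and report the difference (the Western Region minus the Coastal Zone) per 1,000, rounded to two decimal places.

7.49

Standard weights: 0.07, 0.41, 0.24, 0.13, 0.07, 0.08.
The Western Region: 0.0700×261.0 + 0.4100×261.4 + 0.2400×148.4 + 0.1300×169.1 + 0.0700×70.3 + 0.0800×43.6 = 191.4520 per 1,000.
The Coastal Zone: 0.0700×300.9 + 0.4100×247.3 + 0.2400×139.9 + 0.1300×150.5 + 0.0700×77.6 + 0.0800×36.7 = 183.9650 per 1,000.
Difference = 191.4520 − 183.9650 = 7.4870.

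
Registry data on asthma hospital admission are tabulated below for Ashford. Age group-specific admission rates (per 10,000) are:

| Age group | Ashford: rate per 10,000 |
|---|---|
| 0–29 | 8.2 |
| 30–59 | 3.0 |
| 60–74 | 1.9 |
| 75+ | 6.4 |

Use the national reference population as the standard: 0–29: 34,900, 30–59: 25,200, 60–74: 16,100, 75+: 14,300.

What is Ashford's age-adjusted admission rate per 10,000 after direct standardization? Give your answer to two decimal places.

Standard total = 90,500; weights = 0.3856, 0.2785, 0.1779, 0.1580.
Standardized rate: 0.3856×8.2 + 0.2785×3.0 + 0.1779×1.9 + 0.1580×6.4 = 5.3469 per 10,000.

5.35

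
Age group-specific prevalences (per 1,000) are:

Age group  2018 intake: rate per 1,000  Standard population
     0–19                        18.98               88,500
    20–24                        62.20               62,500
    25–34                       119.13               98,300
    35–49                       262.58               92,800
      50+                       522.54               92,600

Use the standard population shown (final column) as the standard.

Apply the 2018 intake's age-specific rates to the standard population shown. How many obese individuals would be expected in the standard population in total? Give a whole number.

90032

Expected obese individuals = Σ (standard pop × age-specific rate ÷ 1,000)
= 88,500×18.98/1,000 + 62,500×62.20/1,000 + 98,300×119.13/1,000 + 92,800×262.58/1,000 + 92,600×522.54/1,000
= 1679.73 + 3887.50 + 11710.48 + 24367.42 + 48387.20 = 90032.34.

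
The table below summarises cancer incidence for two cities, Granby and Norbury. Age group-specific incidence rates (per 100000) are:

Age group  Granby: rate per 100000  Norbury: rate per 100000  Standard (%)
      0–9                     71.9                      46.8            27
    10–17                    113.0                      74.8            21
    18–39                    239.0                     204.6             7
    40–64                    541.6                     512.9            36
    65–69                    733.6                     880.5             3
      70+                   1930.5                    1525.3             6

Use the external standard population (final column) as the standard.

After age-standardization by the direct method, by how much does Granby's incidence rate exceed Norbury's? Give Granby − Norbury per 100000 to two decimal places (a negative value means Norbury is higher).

47.44

Standard weights: 0.27, 0.21, 0.07, 0.36, 0.03, 0.06.
Granby: 0.2700×71.9 + 0.2100×113.0 + 0.0700×239.0 + 0.3600×541.6 + 0.0300×733.6 + 0.0600×1930.5 = 392.6870 per 100000.
Norbury: 0.2700×46.8 + 0.2100×74.8 + 0.0700×204.6 + 0.3600×512.9 + 0.0300×880.5 + 0.0600×1525.3 = 345.2430 per 100000.
Difference = 392.6870 − 345.2430 = 47.4440.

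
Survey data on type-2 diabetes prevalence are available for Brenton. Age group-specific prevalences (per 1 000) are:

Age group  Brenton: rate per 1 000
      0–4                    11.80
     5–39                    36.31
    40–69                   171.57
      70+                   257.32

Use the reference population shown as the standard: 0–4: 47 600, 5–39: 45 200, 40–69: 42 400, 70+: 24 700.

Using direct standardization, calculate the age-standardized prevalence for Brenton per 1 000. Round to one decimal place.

Standard total = 159 900; weights = 0.2977, 0.2827, 0.2652, 0.1545.
Standardized rate: 0.2977×11.80 + 0.2827×36.31 + 0.2652×171.57 + 0.1545×257.32 = 99.0198 per 1 000.

99.0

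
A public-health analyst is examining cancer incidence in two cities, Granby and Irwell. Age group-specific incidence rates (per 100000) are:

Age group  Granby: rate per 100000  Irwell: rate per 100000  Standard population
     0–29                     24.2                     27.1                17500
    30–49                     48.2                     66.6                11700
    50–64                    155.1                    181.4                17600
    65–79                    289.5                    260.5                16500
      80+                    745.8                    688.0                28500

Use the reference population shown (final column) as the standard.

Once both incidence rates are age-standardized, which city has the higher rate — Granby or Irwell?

Granby

Standard total = 91800; weights = 0.1906, 0.1275, 0.1917, 0.1797, 0.3105.
Granby: 0.1906×24.2 + 0.1275×48.2 + 0.1917×155.1 + 0.1797×289.5 + 0.3105×745.8 = 324.0659 per 100000.
Irwell: 0.1906×27.1 + 0.1275×66.6 + 0.1917×181.4 + 0.1797×260.5 + 0.3105×688.0 = 308.8492 per 100000.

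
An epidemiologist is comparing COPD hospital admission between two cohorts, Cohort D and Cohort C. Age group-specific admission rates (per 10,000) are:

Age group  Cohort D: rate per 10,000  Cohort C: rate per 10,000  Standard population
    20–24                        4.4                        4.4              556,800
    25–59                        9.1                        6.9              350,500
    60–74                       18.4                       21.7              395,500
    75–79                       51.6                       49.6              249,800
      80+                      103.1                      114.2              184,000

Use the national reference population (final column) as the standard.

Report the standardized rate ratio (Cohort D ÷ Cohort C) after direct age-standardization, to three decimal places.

0.956

Standard total = 1,736,600; weights = 0.3206, 0.2018, 0.2277, 0.1438, 0.1060.
Cohort D: 0.3206×4.4 + 0.2018×9.1 + 0.2277×18.4 + 0.1438×51.6 + 0.1060×103.1 = 25.7841 per 10,000.
Cohort C: 0.3206×4.4 + 0.2018×6.9 + 0.2277×21.7 + 0.1438×49.6 + 0.1060×114.2 = 26.9801 per 10,000.
Ratio = 25.7841 ÷ 26.9801 = 0.95567.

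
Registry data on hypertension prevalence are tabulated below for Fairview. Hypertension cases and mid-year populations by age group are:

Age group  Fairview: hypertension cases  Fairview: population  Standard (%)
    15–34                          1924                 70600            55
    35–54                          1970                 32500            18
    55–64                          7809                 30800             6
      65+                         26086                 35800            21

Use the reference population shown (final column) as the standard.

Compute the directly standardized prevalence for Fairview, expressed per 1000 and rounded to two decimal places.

194.13

Age-specific rates per 1000 for Fairview: 27.252, 60.615, 253.539, 728.659.
Standard weights: 0.55, 0.18, 0.06, 0.21.
Standardized rate: 0.5500×27.252 + 0.1800×60.615 + 0.0600×253.539 + 0.2100×728.659 = 194.1302 per 1000.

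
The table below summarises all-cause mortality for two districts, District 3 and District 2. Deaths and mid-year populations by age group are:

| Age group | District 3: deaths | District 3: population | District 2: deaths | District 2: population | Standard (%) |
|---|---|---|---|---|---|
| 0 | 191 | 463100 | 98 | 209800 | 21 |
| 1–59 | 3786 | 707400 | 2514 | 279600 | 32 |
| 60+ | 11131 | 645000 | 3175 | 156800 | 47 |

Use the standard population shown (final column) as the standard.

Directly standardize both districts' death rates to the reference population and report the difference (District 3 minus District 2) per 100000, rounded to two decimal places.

Age-specific rates per 100000 for District 3: 41.24, 535.20, 1725.74.
For District 2: 46.71, 899.14, 2024.87.
Standard weights: 0.21, 0.32, 0.47.
District 3: 0.2100×41.24 + 0.3200×535.20 + 0.4700×1725.74 = 991.0211 per 100000.
District 2: 0.2100×46.71 + 0.3200×899.14 + 0.4700×2024.87 = 1249.2247 per 100000.
Difference = 991.0211 − 1249.2247 = -258.2036.

-258.20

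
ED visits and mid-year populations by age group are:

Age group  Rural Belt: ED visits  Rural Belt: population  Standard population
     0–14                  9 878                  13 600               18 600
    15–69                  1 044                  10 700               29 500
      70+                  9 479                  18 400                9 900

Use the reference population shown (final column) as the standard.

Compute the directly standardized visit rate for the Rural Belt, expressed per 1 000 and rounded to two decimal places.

Age-specific rates per 1 000 for the Rural Belt: 726.324, 97.570, 515.163.
Standard total = 58 000; weights = 0.3207, 0.5086, 0.1707.
Standardized rate: 0.3207×726.324 + 0.5086×97.570 + 0.1707×515.163 = 370.4836 per 1 000.

370.48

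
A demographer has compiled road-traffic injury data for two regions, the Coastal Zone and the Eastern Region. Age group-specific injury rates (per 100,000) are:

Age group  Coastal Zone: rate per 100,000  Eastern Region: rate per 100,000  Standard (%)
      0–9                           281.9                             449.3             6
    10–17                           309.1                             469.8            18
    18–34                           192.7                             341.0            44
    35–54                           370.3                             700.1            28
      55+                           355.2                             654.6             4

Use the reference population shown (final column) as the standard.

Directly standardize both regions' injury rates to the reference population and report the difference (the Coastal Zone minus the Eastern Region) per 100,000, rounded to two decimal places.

-208.54

Standard weights: 0.06, 0.18, 0.44, 0.28, 0.04.
The Coastal Zone: 0.0600×281.9 + 0.1800×309.1 + 0.4400×192.7 + 0.2800×370.3 + 0.0400×355.2 = 275.2320 per 100,000.
The Eastern Region: 0.0600×449.3 + 0.1800×469.8 + 0.4400×341.0 + 0.2800×700.1 + 0.0400×654.6 = 483.7740 per 100,000.
Difference = 275.2320 − 483.7740 = -208.5420.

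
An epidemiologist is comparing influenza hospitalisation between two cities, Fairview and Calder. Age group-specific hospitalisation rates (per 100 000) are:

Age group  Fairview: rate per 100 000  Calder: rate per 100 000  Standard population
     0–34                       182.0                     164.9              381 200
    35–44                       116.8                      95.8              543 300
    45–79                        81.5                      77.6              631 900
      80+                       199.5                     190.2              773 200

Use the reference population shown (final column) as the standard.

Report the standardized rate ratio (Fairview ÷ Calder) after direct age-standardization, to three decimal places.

1.089

Standard total = 2 329 600; weights = 0.1636, 0.2332, 0.2712, 0.3319.
Fairview: 0.1636×182.0 + 0.2332×116.8 + 0.2712×81.5 + 0.3319×199.5 = 145.3422 per 100 000.
Calder: 0.1636×164.9 + 0.2332×95.8 + 0.2712×77.6 + 0.3319×190.2 = 133.5019 per 100 000.
Ratio = 145.3422 ÷ 133.5019 = 1.08869.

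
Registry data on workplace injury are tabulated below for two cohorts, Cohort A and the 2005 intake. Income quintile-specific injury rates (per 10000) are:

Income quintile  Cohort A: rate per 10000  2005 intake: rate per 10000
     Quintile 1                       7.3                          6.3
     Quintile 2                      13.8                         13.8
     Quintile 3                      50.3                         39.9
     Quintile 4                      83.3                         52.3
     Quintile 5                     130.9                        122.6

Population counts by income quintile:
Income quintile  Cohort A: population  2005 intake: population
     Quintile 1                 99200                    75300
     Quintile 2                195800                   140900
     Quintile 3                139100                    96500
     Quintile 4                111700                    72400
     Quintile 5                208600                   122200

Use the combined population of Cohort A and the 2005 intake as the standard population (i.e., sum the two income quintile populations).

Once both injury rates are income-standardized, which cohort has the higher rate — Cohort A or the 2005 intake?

Cohort A

Combined standard total = 1261700; weights = 0.1383, 0.2669, 0.1867, 0.1459, 0.2622.
Cohort A: 0.1383×7.3 + 0.2669×13.8 + 0.1867×50.3 + 0.1459×83.3 + 0.2622×130.9 = 60.5598 per 10000.
The 2005 intake: 0.1383×6.3 + 0.2669×13.8 + 0.1867×39.9 + 0.1459×52.3 + 0.2622×122.6 = 51.7799 per 10000.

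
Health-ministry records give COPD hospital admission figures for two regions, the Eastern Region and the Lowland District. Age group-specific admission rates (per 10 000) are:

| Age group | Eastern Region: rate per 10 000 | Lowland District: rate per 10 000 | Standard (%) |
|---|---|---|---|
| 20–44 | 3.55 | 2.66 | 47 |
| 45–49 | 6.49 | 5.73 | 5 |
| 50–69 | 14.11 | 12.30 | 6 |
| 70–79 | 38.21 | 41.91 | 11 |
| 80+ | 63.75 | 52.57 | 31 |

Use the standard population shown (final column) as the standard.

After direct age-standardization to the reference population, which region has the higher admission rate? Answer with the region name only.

Standard weights: 0.47, 0.05, 0.06, 0.11, 0.31.
The Eastern Region: 0.4700×3.55 + 0.0500×6.49 + 0.0600×14.11 + 0.1100×38.21 + 0.3100×63.75 = 26.8052 per 10 000.
The Lowland District: 0.4700×2.66 + 0.0500×5.73 + 0.0600×12.30 + 0.1100×41.91 + 0.3100×52.57 = 23.1815 per 10 000.

Eastern Region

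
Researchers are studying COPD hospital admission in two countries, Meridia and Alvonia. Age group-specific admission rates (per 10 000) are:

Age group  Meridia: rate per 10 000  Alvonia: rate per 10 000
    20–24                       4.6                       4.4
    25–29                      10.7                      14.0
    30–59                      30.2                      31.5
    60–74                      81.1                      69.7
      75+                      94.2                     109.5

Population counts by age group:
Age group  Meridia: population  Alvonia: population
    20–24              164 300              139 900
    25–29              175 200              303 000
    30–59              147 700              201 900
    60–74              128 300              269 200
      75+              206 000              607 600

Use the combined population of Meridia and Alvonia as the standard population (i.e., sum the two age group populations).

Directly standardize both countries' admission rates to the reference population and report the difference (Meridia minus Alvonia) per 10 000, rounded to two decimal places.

-4.22

Combined standard total = 2 343 100; weights = 0.1298, 0.2041, 0.1492, 0.1696, 0.3472.
Meridia: 0.1298×4.6 + 0.2041×10.7 + 0.1492×30.2 + 0.1696×81.1 + 0.3472×94.2 = 53.7546 per 10 000.
Alvonia: 0.1298×4.4 + 0.2041×14.0 + 0.1492×31.5 + 0.1696×69.7 + 0.3472×109.5 = 57.9747 per 10 000.
Difference = 53.7546 − 57.9747 = -4.2202.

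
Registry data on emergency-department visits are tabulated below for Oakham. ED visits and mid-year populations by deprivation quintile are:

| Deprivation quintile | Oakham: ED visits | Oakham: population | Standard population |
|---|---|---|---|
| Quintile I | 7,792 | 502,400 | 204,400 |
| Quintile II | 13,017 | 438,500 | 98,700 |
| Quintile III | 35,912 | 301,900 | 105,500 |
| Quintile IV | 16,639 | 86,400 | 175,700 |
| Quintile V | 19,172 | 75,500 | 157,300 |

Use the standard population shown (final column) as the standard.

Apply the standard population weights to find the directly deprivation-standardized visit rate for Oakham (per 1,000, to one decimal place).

124.6

Deprivation-specific rates per 1,000 for Oakham: 15.510, 29.685, 118.953, 192.581, 253.934.
Standard total = 741,600; weights = 0.2756, 0.1331, 0.1423, 0.2369, 0.2121.
Standardized rate: 0.2756×15.510 + 0.1331×29.685 + 0.1423×118.953 + 0.2369×192.581 + 0.2121×253.934 = 124.6358 per 1,000.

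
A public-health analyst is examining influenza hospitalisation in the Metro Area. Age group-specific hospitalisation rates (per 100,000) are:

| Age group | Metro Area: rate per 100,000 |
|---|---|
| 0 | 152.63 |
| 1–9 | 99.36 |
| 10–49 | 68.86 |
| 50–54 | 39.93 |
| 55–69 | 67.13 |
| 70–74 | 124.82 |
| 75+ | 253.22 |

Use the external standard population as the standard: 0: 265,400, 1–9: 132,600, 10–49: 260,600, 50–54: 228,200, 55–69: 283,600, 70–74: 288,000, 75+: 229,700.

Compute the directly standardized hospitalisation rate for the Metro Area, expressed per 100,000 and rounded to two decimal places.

114.86

Standard total = 1,688,100; weights = 0.1572, 0.0785, 0.1544, 0.1352, 0.1680, 0.1706, 0.1361.
Standardized rate: 0.1572×152.63 + 0.0785×99.36 + 0.1544×68.86 + 0.1352×39.93 + 0.1680×67.13 + 0.1706×124.82 + 0.1361×253.22 = 114.8575 per 100,000.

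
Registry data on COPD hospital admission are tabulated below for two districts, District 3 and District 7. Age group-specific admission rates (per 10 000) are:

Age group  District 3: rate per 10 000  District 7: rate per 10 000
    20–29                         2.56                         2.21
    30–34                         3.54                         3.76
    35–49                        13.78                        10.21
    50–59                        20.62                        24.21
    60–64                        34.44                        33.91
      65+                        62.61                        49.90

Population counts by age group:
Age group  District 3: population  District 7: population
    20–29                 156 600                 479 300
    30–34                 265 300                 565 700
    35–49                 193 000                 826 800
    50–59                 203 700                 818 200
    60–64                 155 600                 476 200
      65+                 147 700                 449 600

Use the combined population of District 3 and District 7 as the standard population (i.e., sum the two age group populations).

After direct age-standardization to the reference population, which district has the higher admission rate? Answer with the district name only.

District 3

Combined standard total = 4 737 700; weights = 0.1342, 0.1754, 0.2153, 0.2157, 0.1334, 0.1261.
District 3: 0.1342×2.56 + 0.1754×3.54 + 0.2153×13.78 + 0.2157×20.62 + 0.1334×34.44 + 0.1261×62.61 = 20.8646 per 10 000.
District 7: 0.1342×2.21 + 0.1754×3.76 + 0.2153×10.21 + 0.2157×24.21 + 0.1334×33.91 + 0.1261×49.90 = 19.1890 per 10 000.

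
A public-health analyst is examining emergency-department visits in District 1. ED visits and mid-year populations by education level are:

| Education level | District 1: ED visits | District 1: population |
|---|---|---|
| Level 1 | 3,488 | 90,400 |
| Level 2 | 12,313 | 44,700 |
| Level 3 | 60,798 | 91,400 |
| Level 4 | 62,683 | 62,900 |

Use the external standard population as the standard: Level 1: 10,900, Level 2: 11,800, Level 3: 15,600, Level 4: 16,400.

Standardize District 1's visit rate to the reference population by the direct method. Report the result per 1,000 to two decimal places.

Education-specific rates per 1,000 for District 1: 38.584, 275.459, 665.186, 996.550.
Standard total = 54,700; weights = 0.1993, 0.2157, 0.2852, 0.2998.
Standardized rate: 0.1993×38.584 + 0.2157×275.459 + 0.2852×665.186 + 0.2998×996.550 = 555.5996 per 1,000.

555.60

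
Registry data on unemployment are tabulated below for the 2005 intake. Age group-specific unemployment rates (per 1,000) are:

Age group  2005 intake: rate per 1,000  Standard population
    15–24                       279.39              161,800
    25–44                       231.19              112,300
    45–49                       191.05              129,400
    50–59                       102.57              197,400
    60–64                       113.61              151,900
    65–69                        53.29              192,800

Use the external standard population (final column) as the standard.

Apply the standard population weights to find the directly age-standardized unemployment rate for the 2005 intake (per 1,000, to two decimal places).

Standard total = 945,600; weights = 0.1711, 0.1188, 0.1368, 0.2088, 0.1606, 0.2039.
Standardized rate: 0.1711×279.39 + 0.1188×231.19 + 0.1368×191.05 + 0.2088×102.57 + 0.1606×113.61 + 0.2039×53.29 = 151.9340 per 1,000.

151.93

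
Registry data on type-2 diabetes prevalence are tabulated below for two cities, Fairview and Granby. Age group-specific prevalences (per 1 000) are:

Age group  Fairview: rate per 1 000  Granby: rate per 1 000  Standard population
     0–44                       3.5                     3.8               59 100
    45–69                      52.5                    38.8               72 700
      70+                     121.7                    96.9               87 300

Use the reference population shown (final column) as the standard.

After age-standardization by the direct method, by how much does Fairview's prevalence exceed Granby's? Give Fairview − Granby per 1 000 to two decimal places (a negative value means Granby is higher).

14.35

Standard total = 219 100; weights = 0.2697, 0.3318, 0.3984.
Fairview: 0.2697×3.5 + 0.3318×52.5 + 0.3984×121.7 = 66.8554 per 1 000.
Granby: 0.2697×3.8 + 0.3318×38.8 + 0.3984×96.9 = 52.5089 per 1 000.
Difference = 66.8554 − 52.5089 = 14.3464.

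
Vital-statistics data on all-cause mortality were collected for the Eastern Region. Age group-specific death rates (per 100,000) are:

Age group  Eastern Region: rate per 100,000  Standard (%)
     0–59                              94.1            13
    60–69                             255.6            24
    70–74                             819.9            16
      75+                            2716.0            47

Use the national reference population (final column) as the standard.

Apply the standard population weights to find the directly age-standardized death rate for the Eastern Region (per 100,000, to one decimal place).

Standard weights: 0.13, 0.24, 0.16, 0.47.
Standardized rate: 0.1300×94.1 + 0.2400×255.6 + 0.1600×819.9 + 0.4700×2716.0 = 1481.2810 per 100,000.

1481.3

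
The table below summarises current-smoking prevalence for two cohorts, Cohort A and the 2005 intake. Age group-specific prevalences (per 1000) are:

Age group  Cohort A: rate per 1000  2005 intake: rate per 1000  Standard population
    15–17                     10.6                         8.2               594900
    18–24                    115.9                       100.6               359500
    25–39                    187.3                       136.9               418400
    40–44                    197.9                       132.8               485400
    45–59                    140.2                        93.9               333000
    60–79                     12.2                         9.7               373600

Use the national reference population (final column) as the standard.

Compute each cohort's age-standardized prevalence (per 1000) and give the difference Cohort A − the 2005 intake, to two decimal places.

Standard total = 2564800; weights = 0.2319, 0.1402, 0.1631, 0.1893, 0.1298, 0.1457.
Cohort A: 0.2319×10.6 + 0.1402×115.9 + 0.1631×187.3 + 0.1893×197.9 + 0.1298×140.2 + 0.1457×12.2 = 106.6919 per 1000.
The 2005 intake: 0.2319×8.2 + 0.1402×100.6 + 0.1631×136.9 + 0.1893×132.8 + 0.1298×93.9 + 0.1457×9.7 = 77.0729 per 1000.
Difference = 106.6919 − 77.0729 = 29.6190.

29.62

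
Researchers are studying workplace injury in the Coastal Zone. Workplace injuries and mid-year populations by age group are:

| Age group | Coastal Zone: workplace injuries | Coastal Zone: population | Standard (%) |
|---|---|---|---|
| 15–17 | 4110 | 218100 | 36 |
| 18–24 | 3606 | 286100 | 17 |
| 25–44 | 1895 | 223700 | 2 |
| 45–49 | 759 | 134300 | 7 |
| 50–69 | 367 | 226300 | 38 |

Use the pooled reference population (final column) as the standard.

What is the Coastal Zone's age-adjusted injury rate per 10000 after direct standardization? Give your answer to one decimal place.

101.1

Age-specific rates per 10000 for the Coastal Zone: 188.45, 126.04, 84.71, 56.52, 16.22.
Standard weights: 0.36, 0.17, 0.02, 0.07, 0.38.
Standardized rate: 0.3600×188.45 + 0.1700×126.04 + 0.0200×84.71 + 0.0700×56.52 + 0.3800×16.22 = 101.0801 per 10000.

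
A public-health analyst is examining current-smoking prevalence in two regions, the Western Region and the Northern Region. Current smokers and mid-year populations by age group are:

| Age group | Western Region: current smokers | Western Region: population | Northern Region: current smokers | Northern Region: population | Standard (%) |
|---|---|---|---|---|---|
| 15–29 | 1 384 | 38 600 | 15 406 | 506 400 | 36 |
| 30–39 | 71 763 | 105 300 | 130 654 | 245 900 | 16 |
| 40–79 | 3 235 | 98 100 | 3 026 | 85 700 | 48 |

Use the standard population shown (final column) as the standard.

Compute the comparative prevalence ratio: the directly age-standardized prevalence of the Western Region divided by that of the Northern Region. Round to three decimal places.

1.220

Age-specific rates per 1 000 for the Western Region: 35.855, 681.510, 32.977.
For the Northern Region: 30.423, 531.330, 35.309.
Standard weights: 0.36, 0.16, 0.48.
The Western Region: 0.3600×35.855 + 0.1600×681.510 + 0.4800×32.977 = 137.7781 per 1 000.
The Northern Region: 0.3600×30.423 + 0.1600×531.330 + 0.4800×35.309 = 112.9133 per 1 000.
Ratio = 137.7781 ÷ 112.9133 = 1.22021.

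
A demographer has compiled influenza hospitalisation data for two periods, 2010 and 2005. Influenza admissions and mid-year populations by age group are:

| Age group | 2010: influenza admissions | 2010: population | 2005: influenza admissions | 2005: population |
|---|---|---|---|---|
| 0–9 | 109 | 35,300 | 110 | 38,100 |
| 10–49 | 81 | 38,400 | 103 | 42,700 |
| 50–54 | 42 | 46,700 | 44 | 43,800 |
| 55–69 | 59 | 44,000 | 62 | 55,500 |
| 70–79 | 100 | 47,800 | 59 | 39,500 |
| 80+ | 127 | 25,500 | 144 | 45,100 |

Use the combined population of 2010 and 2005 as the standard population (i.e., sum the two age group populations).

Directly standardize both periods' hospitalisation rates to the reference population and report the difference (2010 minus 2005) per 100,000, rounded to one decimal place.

Age-specific rates per 100,000 for 2010: 308.78, 210.94, 89.94, 134.09, 209.21, 498.04.
For 2005: 288.71, 241.22, 100.46, 111.71, 149.37, 319.29.
Combined standard total = 502,400; weights = 0.1461, 0.1614, 0.1801, 0.1980, 0.1738, 0.1405.
2010: 0.1461×308.78 + 0.1614×210.94 + 0.1801×89.94 + 0.1980×134.09 + 0.1738×209.21 + 0.1405×498.04 = 228.2604 per 100,000.
2005: 0.1461×288.71 + 0.1614×241.22 + 0.1801×100.46 + 0.1980×111.71 + 0.1738×149.37 + 0.1405×319.29 = 192.1629 per 100,000.
Difference = 228.2604 − 192.1629 = 36.0975.

36.1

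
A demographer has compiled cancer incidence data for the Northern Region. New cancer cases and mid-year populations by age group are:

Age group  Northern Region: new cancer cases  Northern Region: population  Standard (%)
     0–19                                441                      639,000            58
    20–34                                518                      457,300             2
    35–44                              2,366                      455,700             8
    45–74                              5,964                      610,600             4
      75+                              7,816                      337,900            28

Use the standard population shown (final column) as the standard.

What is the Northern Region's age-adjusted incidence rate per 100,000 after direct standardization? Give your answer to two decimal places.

770.57

Age-specific rates per 100,000 for the Northern Region: 69.01, 113.27, 519.20, 976.74, 2313.11.
Standard weights: 0.58, 0.02, 0.08, 0.04, 0.28.
Standardized rate: 0.5800×69.01 + 0.0200×113.27 + 0.0800×519.20 + 0.0400×976.74 + 0.2800×2313.11 = 770.5704 per 100,000.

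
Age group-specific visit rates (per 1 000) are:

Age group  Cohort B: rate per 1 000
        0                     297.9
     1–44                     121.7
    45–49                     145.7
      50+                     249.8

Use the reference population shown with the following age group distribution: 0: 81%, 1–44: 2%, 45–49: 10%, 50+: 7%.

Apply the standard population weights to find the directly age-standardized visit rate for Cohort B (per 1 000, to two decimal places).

275.79

Standard weights: 0.81, 0.02, 0.10, 0.07.
Standardized rate: 0.8100×297.9 + 0.0200×121.7 + 0.1000×145.7 + 0.0700×249.8 = 275.7890 per 1 000.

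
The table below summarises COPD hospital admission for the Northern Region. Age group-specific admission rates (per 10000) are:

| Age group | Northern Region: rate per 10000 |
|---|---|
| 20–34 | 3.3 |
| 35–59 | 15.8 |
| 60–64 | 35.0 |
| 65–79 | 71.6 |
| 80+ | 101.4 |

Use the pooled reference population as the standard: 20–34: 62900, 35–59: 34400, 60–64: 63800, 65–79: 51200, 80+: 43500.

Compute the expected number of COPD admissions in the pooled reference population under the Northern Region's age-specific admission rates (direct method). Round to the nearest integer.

Expected COPD admissions = Σ (standard pop × age-specific rate ÷ 10000)
= 62900×3.3/10000 + 34400×15.8/10000 + 63800×35.0/10000 + 51200×71.6/10000 + 43500×101.4/10000
= 20.76 + 54.35 + 223.30 + 366.59 + 441.09 = 1106.09.

1106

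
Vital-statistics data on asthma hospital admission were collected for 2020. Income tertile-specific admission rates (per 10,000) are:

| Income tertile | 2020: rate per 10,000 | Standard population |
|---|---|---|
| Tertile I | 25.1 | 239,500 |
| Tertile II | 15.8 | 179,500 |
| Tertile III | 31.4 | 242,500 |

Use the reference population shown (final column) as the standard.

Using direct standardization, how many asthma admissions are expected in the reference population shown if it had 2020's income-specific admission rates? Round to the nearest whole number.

Expected asthma admissions = Σ (standard pop × income-specific rate ÷ 10,000)
= 239,500×25.1/10,000 + 179,500×15.8/10,000 + 242,500×31.4/10,000
= 601.14 + 283.61 + 761.45 = 1646.20.

1646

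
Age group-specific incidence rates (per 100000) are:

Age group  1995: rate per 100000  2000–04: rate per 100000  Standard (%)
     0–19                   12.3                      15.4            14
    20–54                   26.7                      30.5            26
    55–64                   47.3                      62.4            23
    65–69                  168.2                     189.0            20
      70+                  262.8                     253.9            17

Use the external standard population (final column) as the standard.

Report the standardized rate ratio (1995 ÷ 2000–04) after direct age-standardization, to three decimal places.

0.928

Standard weights: 0.14, 0.26, 0.23, 0.20, 0.17.
1995: 0.1400×12.3 + 0.2600×26.7 + 0.2300×47.3 + 0.2000×168.2 + 0.1700×262.8 = 97.8590 per 100000.
2000–04: 0.1400×15.4 + 0.2600×30.5 + 0.2300×62.4 + 0.2000×189.0 + 0.1700×253.9 = 105.4010 per 100000.
Ratio = 97.8590 ÷ 105.4010 = 0.92844.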